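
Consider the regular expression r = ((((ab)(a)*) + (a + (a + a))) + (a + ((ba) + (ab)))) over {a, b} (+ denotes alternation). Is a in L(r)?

yes

The left alternative (((ab)(a)*)+(a+(a+a))) matches a.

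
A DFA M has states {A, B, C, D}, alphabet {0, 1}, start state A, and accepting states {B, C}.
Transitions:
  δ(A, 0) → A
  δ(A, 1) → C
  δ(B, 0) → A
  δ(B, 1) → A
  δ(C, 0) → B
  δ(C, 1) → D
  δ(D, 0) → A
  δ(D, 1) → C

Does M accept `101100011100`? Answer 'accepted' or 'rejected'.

rejected

A --1--> C
C --0--> B
B --1--> A
A --1--> C
C --0--> B
B --0--> A
A --0--> A
A --1--> C
C --1--> D
D --1--> C
C --0--> B
B --0--> A
End in state A, which is not an accepting state.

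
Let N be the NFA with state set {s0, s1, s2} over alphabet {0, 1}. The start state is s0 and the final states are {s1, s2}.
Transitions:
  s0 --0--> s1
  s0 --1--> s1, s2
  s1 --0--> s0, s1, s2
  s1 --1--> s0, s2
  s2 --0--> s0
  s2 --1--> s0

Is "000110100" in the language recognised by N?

accepted

Start: {s0}
read 0: {s1}
read 0: {s0, s1, s2}
read 0: {s0, s1, s2}
read 1: {s0, s1, s2}
read 1: {s0, s1, s2}
read 0: {s0, s1, s2}
read 1: {s0, s1, s2}
read 0: {s0, s1, s2}
read 0: {s0, s1, s2}
Reachable ∩ accepting = {s1, s2} — nonempty.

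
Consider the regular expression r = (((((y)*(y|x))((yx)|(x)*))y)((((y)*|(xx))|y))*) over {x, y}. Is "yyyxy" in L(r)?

yes

Split as yyyxy·ε: ((((y)*(y|x))((yx)|(x)*))y) matches yyyxy and ((((y)*|(xx))|y))* matches ε.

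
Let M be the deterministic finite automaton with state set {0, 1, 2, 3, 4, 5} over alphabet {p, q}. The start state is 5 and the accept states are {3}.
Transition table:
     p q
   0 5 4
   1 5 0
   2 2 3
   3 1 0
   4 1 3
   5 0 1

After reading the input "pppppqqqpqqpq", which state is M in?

1

5 --p--> 0
0 --p--> 5
5 --p--> 0
0 --p--> 5
5 --p--> 0
0 --q--> 4
4 --q--> 3
3 --q--> 0
0 --p--> 5
5 --q--> 1
1 --q--> 0
0 --p--> 5
5 --q--> 1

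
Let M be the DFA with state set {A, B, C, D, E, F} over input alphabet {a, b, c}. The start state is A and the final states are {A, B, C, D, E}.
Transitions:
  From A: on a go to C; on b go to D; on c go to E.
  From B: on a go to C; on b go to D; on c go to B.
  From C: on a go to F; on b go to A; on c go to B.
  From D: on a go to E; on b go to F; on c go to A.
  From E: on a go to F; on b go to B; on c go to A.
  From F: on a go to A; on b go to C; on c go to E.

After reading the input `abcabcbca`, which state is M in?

A --a--> C
C --b--> A
A --c--> E
E --a--> F
F --b--> C
C --c--> B
B --b--> D
D --c--> A
A --a--> C

C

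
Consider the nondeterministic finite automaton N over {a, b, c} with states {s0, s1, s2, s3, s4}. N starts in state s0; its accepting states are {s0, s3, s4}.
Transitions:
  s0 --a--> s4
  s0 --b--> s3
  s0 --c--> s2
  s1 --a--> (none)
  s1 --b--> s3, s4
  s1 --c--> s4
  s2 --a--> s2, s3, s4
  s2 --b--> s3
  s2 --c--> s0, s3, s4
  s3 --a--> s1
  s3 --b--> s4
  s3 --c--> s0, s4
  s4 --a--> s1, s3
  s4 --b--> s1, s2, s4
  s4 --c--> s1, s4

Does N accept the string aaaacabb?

Start: {s0}
read a: {s4}
read a: {s1, s3}
read a: {s1}
read a: {}
The reachable set is empty and stays empty for the remaining 4 symbols.
Reachable ∩ accepting = {} — empty.

rejected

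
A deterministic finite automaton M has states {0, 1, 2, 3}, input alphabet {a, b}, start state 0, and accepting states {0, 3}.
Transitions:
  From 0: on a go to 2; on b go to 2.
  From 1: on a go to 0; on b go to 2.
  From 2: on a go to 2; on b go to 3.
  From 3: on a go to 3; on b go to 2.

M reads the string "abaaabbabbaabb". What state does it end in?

0 --a--> 2
2 --b--> 3
3 --a--> 3
3 --a--> 3
3 --a--> 3
3 --b--> 2
2 --b--> 3
3 --a--> 3
3 --b--> 2
2 --b--> 3
3 --a--> 3
3 --a--> 3
3 --b--> 2
2 --b--> 3

3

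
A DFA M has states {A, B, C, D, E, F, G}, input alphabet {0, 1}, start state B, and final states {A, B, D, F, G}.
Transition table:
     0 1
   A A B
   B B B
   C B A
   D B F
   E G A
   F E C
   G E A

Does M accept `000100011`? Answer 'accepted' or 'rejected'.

B --0--> B
B --0--> B
B --0--> B
B --1--> B
B --0--> B
B --0--> B
B --0--> B
B --1--> B
B --1--> B
End in state B, which is an accepting state.

accepted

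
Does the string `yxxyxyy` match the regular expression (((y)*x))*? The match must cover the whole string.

no

yxxyxyy cannot be split into zero or more pieces each matching ((y)*x).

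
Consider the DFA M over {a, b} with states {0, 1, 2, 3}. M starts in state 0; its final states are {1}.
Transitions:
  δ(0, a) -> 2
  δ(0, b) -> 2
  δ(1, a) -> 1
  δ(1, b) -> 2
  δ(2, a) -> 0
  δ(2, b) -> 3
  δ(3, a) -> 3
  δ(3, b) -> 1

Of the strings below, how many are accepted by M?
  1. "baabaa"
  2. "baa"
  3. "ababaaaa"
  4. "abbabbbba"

1

"baabaa": rejected
"baa": rejected
"ababaaaa": accepted
"abbabbbba": rejected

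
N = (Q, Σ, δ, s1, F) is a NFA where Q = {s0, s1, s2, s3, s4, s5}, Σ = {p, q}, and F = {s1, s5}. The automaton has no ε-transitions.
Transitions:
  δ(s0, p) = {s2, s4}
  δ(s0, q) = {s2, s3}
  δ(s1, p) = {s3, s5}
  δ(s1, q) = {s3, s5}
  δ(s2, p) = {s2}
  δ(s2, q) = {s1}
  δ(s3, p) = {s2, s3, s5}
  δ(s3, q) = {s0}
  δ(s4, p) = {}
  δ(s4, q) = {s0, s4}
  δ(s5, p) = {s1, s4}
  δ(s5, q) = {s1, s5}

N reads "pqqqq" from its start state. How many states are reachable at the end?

Start: {s1}
read p: {s3, s5}
read q: {s0, s1, s5}
read q: {s1, s2, s3, s5}
read q: {s0, s1, s3, s5}
read q: {s0, s1, s2, s3, s5}
Final reachable set {s0, s1, s2, s3, s5} has 5 states.

5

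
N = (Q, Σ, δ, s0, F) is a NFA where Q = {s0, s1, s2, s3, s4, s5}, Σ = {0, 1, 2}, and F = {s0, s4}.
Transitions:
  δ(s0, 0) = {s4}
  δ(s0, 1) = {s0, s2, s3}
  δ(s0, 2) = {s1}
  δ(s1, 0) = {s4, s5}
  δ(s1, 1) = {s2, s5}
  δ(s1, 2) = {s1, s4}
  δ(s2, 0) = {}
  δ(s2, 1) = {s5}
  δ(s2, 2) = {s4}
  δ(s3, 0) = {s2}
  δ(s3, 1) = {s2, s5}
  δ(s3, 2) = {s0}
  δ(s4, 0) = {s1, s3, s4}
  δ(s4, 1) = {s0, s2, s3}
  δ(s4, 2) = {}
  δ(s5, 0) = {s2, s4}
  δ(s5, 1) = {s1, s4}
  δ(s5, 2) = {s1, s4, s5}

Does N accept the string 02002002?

Start: {s0}
read 0: {s4}
read 2: {}
The reachable set is empty and stays empty for the remaining 6 symbols.
Reachable ∩ accepting = {} — empty.

rejected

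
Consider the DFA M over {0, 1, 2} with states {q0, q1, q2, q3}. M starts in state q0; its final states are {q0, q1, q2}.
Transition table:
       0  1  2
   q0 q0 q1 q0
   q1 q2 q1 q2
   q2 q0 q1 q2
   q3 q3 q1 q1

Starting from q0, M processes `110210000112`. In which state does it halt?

q0 --1--> q1
q1 --1--> q1
q1 --0--> q2
q2 --2--> q2
q2 --1--> q1
q1 --0--> q2
q2 --0--> q0
q0 --0--> q0
q0 --0--> q0
q0 --1--> q1
q1 --1--> q1
q1 --2--> q2

q2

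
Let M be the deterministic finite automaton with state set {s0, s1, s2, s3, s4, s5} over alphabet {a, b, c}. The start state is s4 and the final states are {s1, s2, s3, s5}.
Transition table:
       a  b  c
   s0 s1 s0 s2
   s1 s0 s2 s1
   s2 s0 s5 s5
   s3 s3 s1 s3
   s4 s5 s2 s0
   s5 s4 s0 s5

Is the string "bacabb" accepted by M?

rejected

s4 --b--> s2
s2 --a--> s0
s0 --c--> s2
s2 --a--> s0
s0 --b--> s0
s0 --b--> s0
End in state s0, which is not an accepting state.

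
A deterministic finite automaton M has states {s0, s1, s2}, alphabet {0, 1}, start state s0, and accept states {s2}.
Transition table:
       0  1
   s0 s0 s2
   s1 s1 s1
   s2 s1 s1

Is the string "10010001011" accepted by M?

s0 --1--> s2
s2 --0--> s1
s1 --0--> s1
s1 --1--> s1
s1 --0--> s1
s1 --0--> s1
s1 --0--> s1
s1 --1--> s1
s1 --0--> s1
s1 --1--> s1
s1 --1--> s1
End in state s1, which is not an accepting state.

rejected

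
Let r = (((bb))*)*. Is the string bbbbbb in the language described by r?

yes

Split into 3 pieces bb · bb · bb; each matches ((bb))*.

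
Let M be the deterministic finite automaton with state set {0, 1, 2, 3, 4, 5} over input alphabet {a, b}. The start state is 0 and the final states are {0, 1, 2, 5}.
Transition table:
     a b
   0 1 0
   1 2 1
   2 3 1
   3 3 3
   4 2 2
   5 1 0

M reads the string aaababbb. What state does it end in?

3

0 --a--> 1
1 --a--> 2
2 --a--> 3
3 --b--> 3
3 --a--> 3
3 --b--> 3
3 --b--> 3
3 --b--> 3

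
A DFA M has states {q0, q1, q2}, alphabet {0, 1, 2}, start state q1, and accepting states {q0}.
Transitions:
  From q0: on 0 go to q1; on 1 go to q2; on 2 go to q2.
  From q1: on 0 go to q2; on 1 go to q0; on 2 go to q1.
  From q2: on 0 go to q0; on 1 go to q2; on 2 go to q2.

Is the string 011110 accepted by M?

accepted

q1 --0--> q2
q2 --1--> q2
q2 --1--> q2
q2 --1--> q2
q2 --1--> q2
q2 --0--> q0
End in state q0, which is an accepting state.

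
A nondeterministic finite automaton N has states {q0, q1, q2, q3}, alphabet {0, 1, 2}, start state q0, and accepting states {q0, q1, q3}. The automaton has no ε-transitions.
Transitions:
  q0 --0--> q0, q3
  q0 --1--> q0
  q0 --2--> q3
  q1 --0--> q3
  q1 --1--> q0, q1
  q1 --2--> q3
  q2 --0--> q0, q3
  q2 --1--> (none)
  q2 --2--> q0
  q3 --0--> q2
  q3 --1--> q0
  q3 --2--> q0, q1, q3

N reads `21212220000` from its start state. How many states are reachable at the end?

3

Start: {q0}
read 2: {q3}
read 1: {q0}
read 2: {q3}
read 1: {q0}
read 2: {q3}
read 2: {q0, q1, q3}
read 2: {q0, q1, q3}
read 0: {q0, q2, q3}
read 0: {q0, q2, q3}
read 0: {q0, q2, q3}
read 0: {q0, q2, q3}
Final reachable set {q0, q2, q3} has 3 states.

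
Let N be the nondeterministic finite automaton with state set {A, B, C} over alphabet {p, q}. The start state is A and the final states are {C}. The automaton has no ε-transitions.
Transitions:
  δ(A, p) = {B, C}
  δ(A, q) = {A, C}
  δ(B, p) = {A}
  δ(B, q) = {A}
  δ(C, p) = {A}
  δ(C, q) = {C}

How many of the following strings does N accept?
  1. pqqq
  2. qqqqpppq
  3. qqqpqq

3

pqqq: accepted
qqqqpppq: accepted
qqqpqq: accepted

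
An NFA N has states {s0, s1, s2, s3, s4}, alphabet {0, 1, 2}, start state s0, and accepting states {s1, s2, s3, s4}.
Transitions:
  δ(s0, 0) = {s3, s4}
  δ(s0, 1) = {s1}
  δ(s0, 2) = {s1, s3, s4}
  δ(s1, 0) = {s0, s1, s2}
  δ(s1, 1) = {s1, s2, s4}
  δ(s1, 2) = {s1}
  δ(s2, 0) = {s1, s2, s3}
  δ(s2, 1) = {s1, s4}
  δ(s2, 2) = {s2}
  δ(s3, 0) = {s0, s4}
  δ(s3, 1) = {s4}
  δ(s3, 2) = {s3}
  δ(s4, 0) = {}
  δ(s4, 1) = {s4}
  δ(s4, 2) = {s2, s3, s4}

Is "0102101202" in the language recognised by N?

rejected

Start: {s0}
read 0: {s3, s4}
read 1: {s4}
read 0: {}
The reachable set is empty and stays empty for the remaining 7 symbols.
Reachable ∩ accepting = {} — empty.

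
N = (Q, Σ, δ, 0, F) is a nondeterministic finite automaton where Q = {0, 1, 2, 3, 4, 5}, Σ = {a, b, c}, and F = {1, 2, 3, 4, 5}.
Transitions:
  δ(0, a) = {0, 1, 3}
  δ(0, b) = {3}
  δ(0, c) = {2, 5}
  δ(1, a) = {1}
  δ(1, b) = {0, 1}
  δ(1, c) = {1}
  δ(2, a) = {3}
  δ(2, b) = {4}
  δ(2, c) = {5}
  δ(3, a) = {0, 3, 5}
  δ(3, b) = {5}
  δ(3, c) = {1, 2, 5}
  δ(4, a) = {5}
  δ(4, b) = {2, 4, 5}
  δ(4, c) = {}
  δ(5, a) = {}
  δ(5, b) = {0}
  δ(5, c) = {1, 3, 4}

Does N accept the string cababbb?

Start: {0}
read c: {2, 5}
read a: {3}
read b: {5}
read a: {}
The reachable set is empty and stays empty for the remaining 3 symbols.
Reachable ∩ accepting = {} — empty.

rejected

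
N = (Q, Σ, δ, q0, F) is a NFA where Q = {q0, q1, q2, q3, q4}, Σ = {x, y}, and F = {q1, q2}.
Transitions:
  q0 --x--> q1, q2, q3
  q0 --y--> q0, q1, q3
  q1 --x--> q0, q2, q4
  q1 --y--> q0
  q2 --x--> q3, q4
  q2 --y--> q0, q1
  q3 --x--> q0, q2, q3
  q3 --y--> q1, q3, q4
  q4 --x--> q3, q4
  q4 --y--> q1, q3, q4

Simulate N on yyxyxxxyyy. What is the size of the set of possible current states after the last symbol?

4

Start: {q0}
read y: {q0, q1, q3}
read y: {q0, q1, q3, q4}
read x: {q0, q1, q2, q3, q4}
read y: {q0, q1, q3, q4}
read x: {q0, q1, q2, q3, q4}
read x: {q0, q1, q2, q3, q4}
read x: {q0, q1, q2, q3, q4}
read y: {q0, q1, q3, q4}
read y: {q0, q1, q3, q4}
read y: {q0, q1, q3, q4}
Final reachable set {q0, q1, q3, q4} has 4 states.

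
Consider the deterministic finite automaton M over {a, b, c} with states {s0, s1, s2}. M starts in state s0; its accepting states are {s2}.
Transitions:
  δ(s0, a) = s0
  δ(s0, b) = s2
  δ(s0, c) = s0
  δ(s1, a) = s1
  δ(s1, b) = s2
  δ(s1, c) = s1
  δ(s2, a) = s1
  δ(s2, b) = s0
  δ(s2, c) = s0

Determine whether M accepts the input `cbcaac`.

s0 --c--> s0
s0 --b--> s2
s2 --c--> s0
s0 --a--> s0
s0 --a--> s0
s0 --c--> s0
End in state s0, which is not an accepting state.

rejected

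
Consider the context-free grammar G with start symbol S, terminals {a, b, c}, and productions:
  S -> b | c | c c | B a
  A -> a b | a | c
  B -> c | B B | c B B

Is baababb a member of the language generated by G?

no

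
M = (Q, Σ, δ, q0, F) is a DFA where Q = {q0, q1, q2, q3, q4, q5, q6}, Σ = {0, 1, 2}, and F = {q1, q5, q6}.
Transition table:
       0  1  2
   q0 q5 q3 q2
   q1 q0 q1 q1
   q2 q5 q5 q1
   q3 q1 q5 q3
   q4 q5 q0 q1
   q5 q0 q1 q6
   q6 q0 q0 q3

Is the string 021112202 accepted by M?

accepted

q0 --0--> q5
q5 --2--> q6
q6 --1--> q0
q0 --1--> q3
q3 --1--> q5
q5 --2--> q6
q6 --2--> q3
q3 --0--> q1
q1 --2--> q1
End in state q1, which is an accepting state.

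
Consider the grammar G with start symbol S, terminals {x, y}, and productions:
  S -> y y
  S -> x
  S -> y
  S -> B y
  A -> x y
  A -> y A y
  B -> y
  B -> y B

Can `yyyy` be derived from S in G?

S ⇒ By ⇒ yBy ⇒ yyBy ⇒ yyyy

yes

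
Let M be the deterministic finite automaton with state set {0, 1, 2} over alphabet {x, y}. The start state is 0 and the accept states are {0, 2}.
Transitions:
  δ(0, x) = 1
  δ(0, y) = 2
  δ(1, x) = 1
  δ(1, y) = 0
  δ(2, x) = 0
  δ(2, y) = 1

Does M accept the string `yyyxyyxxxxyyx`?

accepted

0 --y--> 2
2 --y--> 1
1 --y--> 0
0 --x--> 1
1 --y--> 0
0 --y--> 2
2 --x--> 0
0 --x--> 1
1 --x--> 1
1 --x--> 1
1 --y--> 0
0 --y--> 2
2 --x--> 0
End in state 0, which is an accepting state.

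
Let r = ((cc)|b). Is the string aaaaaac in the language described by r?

Neither (cc) nor b matches aaaaaac.

no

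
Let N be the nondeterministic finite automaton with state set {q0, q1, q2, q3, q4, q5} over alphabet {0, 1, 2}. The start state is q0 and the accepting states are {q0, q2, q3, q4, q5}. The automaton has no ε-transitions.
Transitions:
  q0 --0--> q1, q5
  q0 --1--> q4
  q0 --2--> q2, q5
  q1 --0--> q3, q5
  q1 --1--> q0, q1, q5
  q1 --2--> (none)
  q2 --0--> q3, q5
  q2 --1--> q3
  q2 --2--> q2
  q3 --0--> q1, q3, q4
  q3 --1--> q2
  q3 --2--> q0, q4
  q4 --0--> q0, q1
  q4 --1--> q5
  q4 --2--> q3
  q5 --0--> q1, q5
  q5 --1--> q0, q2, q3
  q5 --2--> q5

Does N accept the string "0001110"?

accepted

Start: {q0}
read 0: {q1, q5}
read 0: {q1, q3, q5}
read 0: {q1, q3, q4, q5}
read 1: {q0, q1, q2, q3, q5}
read 1: {q0, q1, q2, q3, q4, q5}
read 1: {q0, q1, q2, q3, q4, q5}
read 0: {q0, q1, q3, q4, q5}
Reachable ∩ accepting = {q0, q3, q4, q5} — nonempty.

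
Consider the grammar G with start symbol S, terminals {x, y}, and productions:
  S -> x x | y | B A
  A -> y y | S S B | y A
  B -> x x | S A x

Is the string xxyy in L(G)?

S ⇒ BA ⇒ xxA ⇒ xxyy

yes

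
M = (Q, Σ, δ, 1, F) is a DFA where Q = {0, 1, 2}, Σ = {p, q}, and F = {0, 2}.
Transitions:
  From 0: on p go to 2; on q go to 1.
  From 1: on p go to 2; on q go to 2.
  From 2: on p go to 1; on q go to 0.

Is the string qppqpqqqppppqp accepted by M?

1 --q--> 2
2 --p--> 1
1 --p--> 2
2 --q--> 0
0 --p--> 2
2 --q--> 0
0 --q--> 1
1 --q--> 2
2 --p--> 1
1 --p--> 2
2 --p--> 1
1 --p--> 2
2 --q--> 0
0 --p--> 2
End in state 2, which is an accepting state.

accepted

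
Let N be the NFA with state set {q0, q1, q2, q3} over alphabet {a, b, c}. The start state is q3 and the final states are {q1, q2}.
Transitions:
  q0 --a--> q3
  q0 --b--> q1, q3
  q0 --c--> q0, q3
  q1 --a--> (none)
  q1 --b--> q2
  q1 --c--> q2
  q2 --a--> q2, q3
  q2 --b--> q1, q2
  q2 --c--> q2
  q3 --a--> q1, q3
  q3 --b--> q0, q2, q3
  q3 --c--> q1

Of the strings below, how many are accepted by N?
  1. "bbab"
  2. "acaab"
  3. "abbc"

"bbab": accepted
"acaab": accepted
"abbc": accepted

3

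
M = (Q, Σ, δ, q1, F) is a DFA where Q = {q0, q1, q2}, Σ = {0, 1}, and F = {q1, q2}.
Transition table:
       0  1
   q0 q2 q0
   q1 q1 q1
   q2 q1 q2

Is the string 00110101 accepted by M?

accepted

q1 --0--> q1
q1 --0--> q1
q1 --1--> q1
q1 --1--> q1
q1 --0--> q1
q1 --1--> q1
q1 --0--> q1
q1 --1--> q1
End in state q1, which is an accepting state.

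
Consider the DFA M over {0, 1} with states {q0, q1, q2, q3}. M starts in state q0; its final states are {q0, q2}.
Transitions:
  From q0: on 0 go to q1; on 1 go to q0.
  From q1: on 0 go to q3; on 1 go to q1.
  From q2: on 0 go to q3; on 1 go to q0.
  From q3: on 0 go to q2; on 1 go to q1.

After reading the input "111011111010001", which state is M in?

q1

q0 --1--> q0
q0 --1--> q0
q0 --1--> q0
q0 --0--> q1
q1 --1--> q1
q1 --1--> q1
q1 --1--> q1
q1 --1--> q1
q1 --1--> q1
q1 --0--> q3
q3 --1--> q1
q1 --0--> q3
q3 --0--> q2
q2 --0--> q3
q3 --1--> q1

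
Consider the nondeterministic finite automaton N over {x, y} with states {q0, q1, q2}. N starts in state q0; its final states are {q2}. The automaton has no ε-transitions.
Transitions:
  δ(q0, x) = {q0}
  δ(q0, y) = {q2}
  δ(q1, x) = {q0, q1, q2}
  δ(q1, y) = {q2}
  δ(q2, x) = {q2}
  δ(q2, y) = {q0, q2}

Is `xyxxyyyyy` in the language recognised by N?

accepted

Start: {q0}
read x: {q0}
read y: {q2}
read x: {q2}
read x: {q2}
read y: {q0, q2}
read y: {q0, q2}
read y: {q0, q2}
read y: {q0, q2}
read y: {q0, q2}
Reachable ∩ accepting = {q2} — nonempty.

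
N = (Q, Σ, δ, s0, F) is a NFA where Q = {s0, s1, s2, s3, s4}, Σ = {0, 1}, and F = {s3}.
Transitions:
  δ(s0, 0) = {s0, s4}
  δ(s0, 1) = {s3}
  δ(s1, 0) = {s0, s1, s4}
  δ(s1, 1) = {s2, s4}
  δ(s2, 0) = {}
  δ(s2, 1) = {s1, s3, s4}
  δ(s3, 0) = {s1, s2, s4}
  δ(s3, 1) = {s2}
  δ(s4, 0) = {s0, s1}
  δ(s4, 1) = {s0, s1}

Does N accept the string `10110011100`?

rejected

Start: {s0}
read 1: {s3}
read 0: {s1, s2, s4}
read 1: {s0, s1, s2, s3, s4}
read 1: {s0, s1, s2, s3, s4}
read 0: {s0, s1, s2, s4}
read 0: {s0, s1, s4}
read 1: {s0, s1, s2, s3, s4}
read 1: {s0, s1, s2, s3, s4}
read 1: {s0, s1, s2, s3, s4}
read 0: {s0, s1, s2, s4}
read 0: {s0, s1, s4}
Reachable ∩ accepting = {} — empty.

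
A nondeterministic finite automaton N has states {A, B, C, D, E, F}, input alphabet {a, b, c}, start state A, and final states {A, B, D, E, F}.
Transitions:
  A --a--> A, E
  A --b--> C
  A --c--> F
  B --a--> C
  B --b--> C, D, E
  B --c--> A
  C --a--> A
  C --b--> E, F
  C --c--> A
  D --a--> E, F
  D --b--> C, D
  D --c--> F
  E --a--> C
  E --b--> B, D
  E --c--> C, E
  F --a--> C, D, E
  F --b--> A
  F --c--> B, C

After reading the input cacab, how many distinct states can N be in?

5

Start: {A}
read c: {F}
read a: {C, D, E}
read c: {A, C, E, F}
read a: {A, C, D, E}
read b: {B, C, D, E, F}
Final reachable set {B, C, D, E, F} has 5 states.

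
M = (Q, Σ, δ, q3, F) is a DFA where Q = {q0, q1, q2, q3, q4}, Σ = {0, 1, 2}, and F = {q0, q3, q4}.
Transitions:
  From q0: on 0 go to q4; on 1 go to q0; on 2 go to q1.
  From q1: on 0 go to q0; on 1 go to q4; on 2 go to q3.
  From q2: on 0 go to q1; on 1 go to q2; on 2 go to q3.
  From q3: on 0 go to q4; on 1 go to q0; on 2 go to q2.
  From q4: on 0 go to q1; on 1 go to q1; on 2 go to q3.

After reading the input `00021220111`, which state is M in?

q3 --0--> q4
q4 --0--> q1
q1 --0--> q0
q0 --2--> q1
q1 --1--> q4
q4 --2--> q3
q3 --2--> q2
q2 --0--> q1
q1 --1--> q4
q4 --1--> q1
q1 --1--> q4

q4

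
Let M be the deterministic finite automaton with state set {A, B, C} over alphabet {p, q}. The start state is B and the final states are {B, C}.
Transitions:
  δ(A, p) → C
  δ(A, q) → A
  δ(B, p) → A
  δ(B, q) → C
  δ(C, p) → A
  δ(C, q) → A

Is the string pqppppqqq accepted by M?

B --p--> A
A --q--> A
A --p--> C
C --p--> A
A --p--> C
C --p--> A
A --q--> A
A --q--> A
A --q--> A
End in state A, which is not an accepting state.

rejected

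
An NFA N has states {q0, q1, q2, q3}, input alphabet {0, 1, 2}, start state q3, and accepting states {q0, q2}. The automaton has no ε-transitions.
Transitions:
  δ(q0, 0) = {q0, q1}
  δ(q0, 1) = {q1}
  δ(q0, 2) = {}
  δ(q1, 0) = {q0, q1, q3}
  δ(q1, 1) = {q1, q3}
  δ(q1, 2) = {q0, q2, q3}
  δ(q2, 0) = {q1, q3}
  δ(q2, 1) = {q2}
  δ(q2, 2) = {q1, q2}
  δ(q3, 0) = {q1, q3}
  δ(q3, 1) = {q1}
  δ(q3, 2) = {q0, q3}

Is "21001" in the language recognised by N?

rejected

Start: {q3}
read 2: {q0, q3}
read 1: {q1}
read 0: {q0, q1, q3}
read 0: {q0, q1, q3}
read 1: {q1, q3}
Reachable ∩ accepting = {} — empty.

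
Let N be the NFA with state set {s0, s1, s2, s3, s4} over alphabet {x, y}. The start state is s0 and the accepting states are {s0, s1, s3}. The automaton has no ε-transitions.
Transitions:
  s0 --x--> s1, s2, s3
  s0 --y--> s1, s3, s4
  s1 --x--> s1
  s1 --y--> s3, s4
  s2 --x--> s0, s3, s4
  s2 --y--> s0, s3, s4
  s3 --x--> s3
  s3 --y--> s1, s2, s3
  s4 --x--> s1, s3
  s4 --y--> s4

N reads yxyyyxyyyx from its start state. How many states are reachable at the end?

5

Start: {s0}
read y: {s1, s3, s4}
read x: {s1, s3}
read y: {s1, s2, s3, s4}
read y: {s0, s1, s2, s3, s4}
read y: {s0, s1, s2, s3, s4}
read x: {s0, s1, s2, s3, s4}
read y: {s0, s1, s2, s3, s4}
read y: {s0, s1, s2, s3, s4}
read y: {s0, s1, s2, s3, s4}
read x: {s0, s1, s2, s3, s4}
Final reachable set {s0, s1, s2, s3, s4} has 5 states.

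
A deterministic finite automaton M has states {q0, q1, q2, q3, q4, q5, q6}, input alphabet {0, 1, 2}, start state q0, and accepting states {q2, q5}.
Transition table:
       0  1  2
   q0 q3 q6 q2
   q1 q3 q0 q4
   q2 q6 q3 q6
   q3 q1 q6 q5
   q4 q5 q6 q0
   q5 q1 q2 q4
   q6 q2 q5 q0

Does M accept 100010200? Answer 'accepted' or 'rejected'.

rejected

q0 --1--> q6
q6 --0--> q2
q2 --0--> q6
q6 --0--> q2
q2 --1--> q3
q3 --0--> q1
q1 --2--> q4
q4 --0--> q5
q5 --0--> q1
End in state q1, which is not an accepting state.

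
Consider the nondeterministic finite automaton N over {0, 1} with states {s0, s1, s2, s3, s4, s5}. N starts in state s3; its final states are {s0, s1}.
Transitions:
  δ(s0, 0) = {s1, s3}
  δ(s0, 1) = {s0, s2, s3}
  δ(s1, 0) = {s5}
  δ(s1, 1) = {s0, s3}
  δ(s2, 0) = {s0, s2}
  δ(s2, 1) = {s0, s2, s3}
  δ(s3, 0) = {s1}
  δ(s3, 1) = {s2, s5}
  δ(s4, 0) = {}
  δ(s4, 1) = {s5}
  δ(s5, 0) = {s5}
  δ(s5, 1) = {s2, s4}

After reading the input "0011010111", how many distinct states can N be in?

Start: {s3}
read 0: {s1}
read 0: {s5}
read 1: {s2, s4}
read 1: {s0, s2, s3, s5}
read 0: {s0, s1, s2, s3, s5}
read 1: {s0, s2, s3, s4, s5}
read 0: {s0, s1, s2, s3, s5}
read 1: {s0, s2, s3, s4, s5}
read 1: {s0, s2, s3, s4, s5}
read 1: {s0, s2, s3, s4, s5}
Final reachable set {s0, s2, s3, s4, s5} has 5 states.

5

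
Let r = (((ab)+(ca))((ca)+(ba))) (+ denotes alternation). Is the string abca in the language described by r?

yes

Split as ab·ca: ((ab)+(ca)) matches ab and ((ca)+(ba)) matches ca.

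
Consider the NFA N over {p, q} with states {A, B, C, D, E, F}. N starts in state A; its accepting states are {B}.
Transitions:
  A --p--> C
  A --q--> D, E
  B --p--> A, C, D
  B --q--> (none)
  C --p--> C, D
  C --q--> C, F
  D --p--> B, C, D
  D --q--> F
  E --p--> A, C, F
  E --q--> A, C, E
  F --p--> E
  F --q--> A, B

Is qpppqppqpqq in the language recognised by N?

Start: {A}
read q: {D, E}
read p: {A, B, C, D, F}
read p: {A, B, C, D, E}
read p: {A, B, C, D, F}
read q: {A, B, C, D, E, F}
read p: {A, B, C, D, E, F}
read p: {A, B, C, D, E, F}
read q: {A, B, C, D, E, F}
read p: {A, B, C, D, E, F}
read q: {A, B, C, D, E, F}
read q: {A, B, C, D, E, F}
Reachable ∩ accepting = {B} — nonempty.

accepted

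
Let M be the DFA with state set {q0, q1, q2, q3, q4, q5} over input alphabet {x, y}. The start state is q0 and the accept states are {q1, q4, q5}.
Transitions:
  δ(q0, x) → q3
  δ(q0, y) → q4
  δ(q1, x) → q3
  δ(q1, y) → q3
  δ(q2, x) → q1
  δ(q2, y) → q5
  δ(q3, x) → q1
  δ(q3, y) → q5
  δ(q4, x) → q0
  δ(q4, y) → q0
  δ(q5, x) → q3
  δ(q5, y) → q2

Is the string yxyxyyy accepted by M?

accepted

q0 --y--> q4
q4 --x--> q0
q0 --y--> q4
q4 --x--> q0
q0 --y--> q4
q4 --y--> q0
q0 --y--> q4
End in state q4, which is an accepting state.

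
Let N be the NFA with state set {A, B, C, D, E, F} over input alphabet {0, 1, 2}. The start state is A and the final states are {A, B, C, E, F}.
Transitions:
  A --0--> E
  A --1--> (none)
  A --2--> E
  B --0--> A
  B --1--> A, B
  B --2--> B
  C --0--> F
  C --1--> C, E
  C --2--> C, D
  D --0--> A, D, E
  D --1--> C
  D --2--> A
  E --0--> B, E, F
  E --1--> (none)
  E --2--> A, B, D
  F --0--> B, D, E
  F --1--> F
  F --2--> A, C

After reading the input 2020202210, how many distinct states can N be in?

4

Start: {A}
read 2: {E}
read 0: {B, E, F}
read 2: {A, B, C, D}
read 0: {A, D, E, F}
read 2: {A, B, C, D, E}
read 0: {A, B, D, E, F}
read 2: {A, B, C, D, E}
read 2: {A, B, C, D, E}
read 1: {A, B, C, E}
read 0: {A, B, E, F}
Final reachable set {A, B, E, F} has 4 states.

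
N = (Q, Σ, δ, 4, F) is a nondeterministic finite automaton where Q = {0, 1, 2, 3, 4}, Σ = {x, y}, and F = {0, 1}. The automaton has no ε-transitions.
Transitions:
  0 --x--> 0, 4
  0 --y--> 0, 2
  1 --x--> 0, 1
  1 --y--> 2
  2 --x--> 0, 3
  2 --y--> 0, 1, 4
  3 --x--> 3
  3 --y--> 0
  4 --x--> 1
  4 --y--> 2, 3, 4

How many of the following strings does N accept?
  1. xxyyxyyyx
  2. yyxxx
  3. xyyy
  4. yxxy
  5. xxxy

xxyyxyyyx: accepted
yyxxx: accepted
xyyy: accepted
yxxy: accepted
xxxy: accepted

5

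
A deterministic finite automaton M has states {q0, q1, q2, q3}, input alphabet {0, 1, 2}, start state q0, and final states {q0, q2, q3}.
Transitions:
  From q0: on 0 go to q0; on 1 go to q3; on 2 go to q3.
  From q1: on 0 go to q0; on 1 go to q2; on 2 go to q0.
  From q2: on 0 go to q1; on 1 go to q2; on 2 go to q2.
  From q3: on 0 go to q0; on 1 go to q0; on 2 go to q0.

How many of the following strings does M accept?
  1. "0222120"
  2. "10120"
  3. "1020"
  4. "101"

"0222120": accepted
"10120": accepted
"1020": accepted
"101": accepted

4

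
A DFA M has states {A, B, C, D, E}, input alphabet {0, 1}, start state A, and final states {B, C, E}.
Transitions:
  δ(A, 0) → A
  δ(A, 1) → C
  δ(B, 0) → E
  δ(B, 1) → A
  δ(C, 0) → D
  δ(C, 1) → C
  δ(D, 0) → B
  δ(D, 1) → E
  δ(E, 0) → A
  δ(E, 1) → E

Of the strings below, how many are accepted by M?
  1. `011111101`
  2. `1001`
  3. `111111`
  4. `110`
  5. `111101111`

3

`011111101`: accepted
`1001`: rejected
`111111`: accepted
`110`: rejected
`111101111`: accepted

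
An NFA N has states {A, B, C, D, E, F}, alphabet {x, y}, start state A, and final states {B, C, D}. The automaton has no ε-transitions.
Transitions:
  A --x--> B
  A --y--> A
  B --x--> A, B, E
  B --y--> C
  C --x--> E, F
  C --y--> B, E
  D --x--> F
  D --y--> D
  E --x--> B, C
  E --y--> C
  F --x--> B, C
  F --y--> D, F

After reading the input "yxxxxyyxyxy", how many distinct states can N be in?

6

Start: {A}
read y: {A}
read x: {B}
read x: {A, B, E}
read x: {A, B, C, E}
read x: {A, B, C, E, F}
read y: {A, B, C, D, E, F}
read y: {A, B, C, D, E, F}
read x: {A, B, C, E, F}
read y: {A, B, C, D, E, F}
read x: {A, B, C, E, F}
read y: {A, B, C, D, E, F}
Final reachable set {A, B, C, D, E, F} has 6 states.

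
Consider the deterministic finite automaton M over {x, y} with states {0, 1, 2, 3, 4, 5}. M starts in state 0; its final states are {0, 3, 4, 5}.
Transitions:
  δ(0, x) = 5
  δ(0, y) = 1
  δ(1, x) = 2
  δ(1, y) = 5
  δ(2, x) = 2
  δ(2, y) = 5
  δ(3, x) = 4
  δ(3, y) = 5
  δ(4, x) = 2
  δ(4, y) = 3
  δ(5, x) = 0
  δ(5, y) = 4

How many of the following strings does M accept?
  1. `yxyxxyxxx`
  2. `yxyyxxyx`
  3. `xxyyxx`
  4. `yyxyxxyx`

`yxyxxyxxx`: rejected
`yxyyxxyx`: accepted
`xxyyxx`: accepted
`yyxyxxyx`: accepted

3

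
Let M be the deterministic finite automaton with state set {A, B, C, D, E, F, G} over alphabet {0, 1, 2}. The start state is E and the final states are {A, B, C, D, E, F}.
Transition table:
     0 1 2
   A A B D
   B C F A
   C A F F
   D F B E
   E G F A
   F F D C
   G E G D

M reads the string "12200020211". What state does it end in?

E --1--> F
F --2--> C
C --2--> F
F --0--> F
F --0--> F
F --0--> F
F --2--> C
C --0--> A
A --2--> D
D --1--> B
B --1--> F

F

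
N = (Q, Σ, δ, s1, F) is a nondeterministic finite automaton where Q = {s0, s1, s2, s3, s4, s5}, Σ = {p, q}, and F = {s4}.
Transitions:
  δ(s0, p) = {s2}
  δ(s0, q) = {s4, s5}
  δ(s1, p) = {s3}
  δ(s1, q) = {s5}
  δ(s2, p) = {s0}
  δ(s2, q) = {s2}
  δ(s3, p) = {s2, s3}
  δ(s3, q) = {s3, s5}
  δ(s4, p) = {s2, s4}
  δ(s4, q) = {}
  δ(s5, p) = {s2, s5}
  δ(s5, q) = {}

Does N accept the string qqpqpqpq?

rejected

Start: {s1}
read q: {s5}
read q: {}
The reachable set is empty and stays empty for the remaining 6 symbols.
Reachable ∩ accepting = {} — empty.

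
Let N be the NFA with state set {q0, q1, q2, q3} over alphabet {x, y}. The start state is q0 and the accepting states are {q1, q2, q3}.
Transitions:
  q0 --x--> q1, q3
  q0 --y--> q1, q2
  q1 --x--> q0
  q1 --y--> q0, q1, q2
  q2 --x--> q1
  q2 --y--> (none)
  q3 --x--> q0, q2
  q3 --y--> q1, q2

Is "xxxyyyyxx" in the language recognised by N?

Start: {q0}
read x: {q1, q3}
read x: {q0, q2}
read x: {q1, q3}
read y: {q0, q1, q2}
read y: {q0, q1, q2}
read y: {q0, q1, q2}
read y: {q0, q1, q2}
read x: {q0, q1, q3}
read x: {q0, q1, q2, q3}
Reachable ∩ accepting = {q1, q2, q3} — nonempty.

accepted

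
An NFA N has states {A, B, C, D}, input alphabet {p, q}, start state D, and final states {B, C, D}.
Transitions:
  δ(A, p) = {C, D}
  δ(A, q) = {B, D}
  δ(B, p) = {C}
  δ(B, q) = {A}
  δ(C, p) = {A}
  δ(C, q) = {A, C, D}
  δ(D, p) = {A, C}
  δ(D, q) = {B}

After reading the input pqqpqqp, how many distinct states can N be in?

3

Start: {D}
read p: {A, C}
read q: {A, B, C, D}
read q: {A, B, C, D}
read p: {A, C, D}
read q: {A, B, C, D}
read q: {A, B, C, D}
read p: {A, C, D}
Final reachable set {A, C, D} has 3 states.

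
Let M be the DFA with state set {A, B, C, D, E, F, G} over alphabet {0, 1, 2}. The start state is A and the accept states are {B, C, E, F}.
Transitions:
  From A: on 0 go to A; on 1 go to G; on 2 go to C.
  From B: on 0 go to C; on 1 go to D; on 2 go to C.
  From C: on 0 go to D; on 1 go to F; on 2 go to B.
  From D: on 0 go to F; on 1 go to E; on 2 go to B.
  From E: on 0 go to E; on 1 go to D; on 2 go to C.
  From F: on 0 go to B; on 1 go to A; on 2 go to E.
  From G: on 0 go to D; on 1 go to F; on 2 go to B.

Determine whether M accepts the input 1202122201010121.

A --1--> G
G --2--> B
B --0--> C
C --2--> B
B --1--> D
D --2--> B
B --2--> C
C --2--> B
B --0--> C
C --1--> F
F --0--> B
B --1--> D
D --0--> F
F --1--> A
A --2--> C
C --1--> F
End in state F, which is an accepting state.

accepted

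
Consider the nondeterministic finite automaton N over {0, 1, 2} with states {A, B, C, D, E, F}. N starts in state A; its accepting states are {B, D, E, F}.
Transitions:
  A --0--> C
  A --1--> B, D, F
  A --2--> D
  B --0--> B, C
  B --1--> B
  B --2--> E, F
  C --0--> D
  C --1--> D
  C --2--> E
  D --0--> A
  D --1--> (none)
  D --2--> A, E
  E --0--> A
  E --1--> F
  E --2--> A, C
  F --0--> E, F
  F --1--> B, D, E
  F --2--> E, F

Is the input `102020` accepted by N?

Start: {A}
read 1: {B, D, F}
read 0: {A, B, C, E, F}
read 2: {A, C, D, E, F}
read 0: {A, C, D, E, F}
read 2: {A, C, D, E, F}
read 0: {A, C, D, E, F}
Reachable ∩ accepting = {D, E, F} — nonempty.

accepted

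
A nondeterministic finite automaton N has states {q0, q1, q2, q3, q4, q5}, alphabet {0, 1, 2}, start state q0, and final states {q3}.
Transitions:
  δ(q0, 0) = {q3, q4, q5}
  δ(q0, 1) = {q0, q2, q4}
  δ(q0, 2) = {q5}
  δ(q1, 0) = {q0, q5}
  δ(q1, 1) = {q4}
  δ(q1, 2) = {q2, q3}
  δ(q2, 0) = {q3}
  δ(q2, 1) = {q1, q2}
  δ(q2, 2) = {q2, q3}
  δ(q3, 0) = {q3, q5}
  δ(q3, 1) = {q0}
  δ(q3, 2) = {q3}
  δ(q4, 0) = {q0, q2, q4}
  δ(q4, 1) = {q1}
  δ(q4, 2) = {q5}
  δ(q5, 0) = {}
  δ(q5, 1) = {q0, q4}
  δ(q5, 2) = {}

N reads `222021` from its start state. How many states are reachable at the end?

Start: {q0}
read 2: {q5}
read 2: {}
The reachable set is empty and stays empty for the remaining 4 symbols.
Final reachable set {} has 0 states.

0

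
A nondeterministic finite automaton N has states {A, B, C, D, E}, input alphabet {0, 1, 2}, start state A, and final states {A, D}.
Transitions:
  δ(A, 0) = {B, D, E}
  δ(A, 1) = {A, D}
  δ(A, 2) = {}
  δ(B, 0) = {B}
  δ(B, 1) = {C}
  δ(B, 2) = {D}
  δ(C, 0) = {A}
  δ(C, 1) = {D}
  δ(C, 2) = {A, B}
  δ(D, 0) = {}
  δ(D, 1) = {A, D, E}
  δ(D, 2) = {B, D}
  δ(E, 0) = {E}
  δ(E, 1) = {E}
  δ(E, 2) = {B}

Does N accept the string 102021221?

accepted

Start: {A}
read 1: {A, D}
read 0: {B, D, E}
read 2: {B, D}
read 0: {B}
read 2: {D}
read 1: {A, D, E}
read 2: {B, D}
read 2: {B, D}
read 1: {A, C, D, E}
Reachable ∩ accepting = {A, D} — nonempty.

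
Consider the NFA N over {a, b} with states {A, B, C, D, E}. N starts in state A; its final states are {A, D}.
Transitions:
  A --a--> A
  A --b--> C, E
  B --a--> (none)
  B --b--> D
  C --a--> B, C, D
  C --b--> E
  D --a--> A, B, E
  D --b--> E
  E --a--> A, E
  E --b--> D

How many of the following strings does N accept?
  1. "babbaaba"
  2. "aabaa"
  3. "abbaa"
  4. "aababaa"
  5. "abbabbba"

"babbaaba": accepted
"aabaa": accepted
"abbaa": accepted
"aababaa": accepted
"abbabbba": accepted

5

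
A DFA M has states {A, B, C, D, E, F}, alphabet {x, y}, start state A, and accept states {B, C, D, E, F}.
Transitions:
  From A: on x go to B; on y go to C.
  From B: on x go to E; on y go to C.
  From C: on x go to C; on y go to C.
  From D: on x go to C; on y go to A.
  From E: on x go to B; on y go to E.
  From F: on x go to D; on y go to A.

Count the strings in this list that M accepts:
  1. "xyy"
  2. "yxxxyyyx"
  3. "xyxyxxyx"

"xyy": accepted
"yxxxyyyx": accepted
"xyxyxxyx": accepted

3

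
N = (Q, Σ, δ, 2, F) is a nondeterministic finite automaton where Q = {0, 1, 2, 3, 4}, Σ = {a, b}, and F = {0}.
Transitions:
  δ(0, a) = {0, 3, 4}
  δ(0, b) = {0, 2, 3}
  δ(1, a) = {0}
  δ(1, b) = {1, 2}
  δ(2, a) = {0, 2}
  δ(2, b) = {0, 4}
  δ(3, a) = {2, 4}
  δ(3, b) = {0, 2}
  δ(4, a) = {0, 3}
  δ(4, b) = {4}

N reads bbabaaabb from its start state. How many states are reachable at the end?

4

Start: {2}
read b: {0, 4}
read b: {0, 2, 3, 4}
read a: {0, 2, 3, 4}
read b: {0, 2, 3, 4}
read a: {0, 2, 3, 4}
read a: {0, 2, 3, 4}
read a: {0, 2, 3, 4}
read b: {0, 2, 3, 4}
read b: {0, 2, 3, 4}
Final reachable set {0, 2, 3, 4} has 4 states.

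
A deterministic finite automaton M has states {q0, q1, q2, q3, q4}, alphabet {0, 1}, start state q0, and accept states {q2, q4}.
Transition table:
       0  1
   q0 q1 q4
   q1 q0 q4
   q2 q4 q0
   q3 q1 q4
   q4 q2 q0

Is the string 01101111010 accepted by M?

accepted

q0 --0--> q1
q1 --1--> q4
q4 --1--> q0
q0 --0--> q1
q1 --1--> q4
q4 --1--> q0
q0 --1--> q4
q4 --1--> q0
q0 --0--> q1
q1 --1--> q4
q4 --0--> q2
End in state q2, which is an accepting state.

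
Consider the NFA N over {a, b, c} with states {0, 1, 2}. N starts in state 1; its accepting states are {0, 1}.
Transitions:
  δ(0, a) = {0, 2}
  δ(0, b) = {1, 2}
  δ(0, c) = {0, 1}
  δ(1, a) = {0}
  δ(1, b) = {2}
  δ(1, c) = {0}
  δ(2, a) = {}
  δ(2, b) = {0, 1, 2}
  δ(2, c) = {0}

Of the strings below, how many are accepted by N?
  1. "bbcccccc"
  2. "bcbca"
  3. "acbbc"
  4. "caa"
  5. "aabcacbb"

5

"bbcccccc": accepted
"bcbca": accepted
"acbbc": accepted
"caa": accepted
"aabcacbb": accepted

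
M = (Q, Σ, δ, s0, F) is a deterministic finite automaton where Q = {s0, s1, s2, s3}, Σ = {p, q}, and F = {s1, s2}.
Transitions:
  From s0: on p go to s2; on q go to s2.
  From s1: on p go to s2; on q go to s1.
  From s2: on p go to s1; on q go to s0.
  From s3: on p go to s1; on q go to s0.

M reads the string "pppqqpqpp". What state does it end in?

s0 --p--> s2
s2 --p--> s1
s1 --p--> s2
s2 --q--> s0
s0 --q--> s2
s2 --p--> s1
s1 --q--> s1
s1 --p--> s2
s2 --p--> s1

s1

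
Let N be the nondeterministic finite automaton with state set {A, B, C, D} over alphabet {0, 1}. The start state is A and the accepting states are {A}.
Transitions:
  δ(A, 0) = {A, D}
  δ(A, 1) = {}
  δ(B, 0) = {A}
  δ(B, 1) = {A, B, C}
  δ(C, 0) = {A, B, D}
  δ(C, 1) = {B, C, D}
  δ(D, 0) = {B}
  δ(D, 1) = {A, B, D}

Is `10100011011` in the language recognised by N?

Start: {A}
read 1: {}
The reachable set is empty and stays empty for the remaining 10 symbols.
Reachable ∩ accepting = {} — empty.

rejected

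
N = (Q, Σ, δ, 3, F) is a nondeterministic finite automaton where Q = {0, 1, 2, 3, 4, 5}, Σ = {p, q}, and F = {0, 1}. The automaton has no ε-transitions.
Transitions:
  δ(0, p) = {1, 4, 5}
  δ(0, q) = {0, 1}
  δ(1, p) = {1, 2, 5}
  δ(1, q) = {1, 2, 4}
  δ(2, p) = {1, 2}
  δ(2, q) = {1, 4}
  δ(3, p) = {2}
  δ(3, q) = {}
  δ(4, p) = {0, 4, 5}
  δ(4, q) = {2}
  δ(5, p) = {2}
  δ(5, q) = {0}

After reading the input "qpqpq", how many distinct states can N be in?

0

Start: {3}
read q: {}
The reachable set is empty and stays empty for the remaining 4 symbols.
Final reachable set {} has 0 states.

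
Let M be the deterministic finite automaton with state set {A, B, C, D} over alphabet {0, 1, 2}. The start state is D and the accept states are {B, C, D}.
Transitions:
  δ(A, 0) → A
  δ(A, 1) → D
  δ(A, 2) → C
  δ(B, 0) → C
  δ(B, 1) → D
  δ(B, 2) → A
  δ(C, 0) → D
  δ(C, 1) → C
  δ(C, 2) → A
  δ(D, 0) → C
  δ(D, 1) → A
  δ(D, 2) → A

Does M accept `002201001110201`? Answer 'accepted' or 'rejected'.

D --0--> C
C --0--> D
D --2--> A
A --2--> C
C --0--> D
D --1--> A
A --0--> A
A --0--> A
A --1--> D
D --1--> A
A --1--> D
D --0--> C
C --2--> A
A --0--> A
A --1--> D
End in state D, which is an accepting state.

accepted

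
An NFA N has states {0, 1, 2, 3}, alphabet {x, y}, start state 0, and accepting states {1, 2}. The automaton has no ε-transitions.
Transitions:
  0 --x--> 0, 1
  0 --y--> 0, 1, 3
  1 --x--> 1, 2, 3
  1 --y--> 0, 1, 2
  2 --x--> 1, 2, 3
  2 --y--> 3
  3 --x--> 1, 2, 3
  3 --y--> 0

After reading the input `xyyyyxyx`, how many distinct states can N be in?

Start: {0}
read x: {0, 1}
read y: {0, 1, 2, 3}
read y: {0, 1, 2, 3}
read y: {0, 1, 2, 3}
read y: {0, 1, 2, 3}
read x: {0, 1, 2, 3}
read y: {0, 1, 2, 3}
read x: {0, 1, 2, 3}
Final reachable set {0, 1, 2, 3} has 4 states.

4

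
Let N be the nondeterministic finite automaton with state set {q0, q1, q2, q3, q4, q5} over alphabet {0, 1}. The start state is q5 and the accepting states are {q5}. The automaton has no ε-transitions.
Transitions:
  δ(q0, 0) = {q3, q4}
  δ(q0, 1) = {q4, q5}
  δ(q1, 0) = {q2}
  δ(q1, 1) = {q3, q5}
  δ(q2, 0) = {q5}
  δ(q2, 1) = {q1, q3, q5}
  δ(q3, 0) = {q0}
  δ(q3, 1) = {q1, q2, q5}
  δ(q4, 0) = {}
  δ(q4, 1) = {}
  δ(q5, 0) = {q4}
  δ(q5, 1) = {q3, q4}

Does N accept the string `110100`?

Start: {q5}
read 1: {q3, q4}
read 1: {q1, q2, q5}
read 0: {q2, q4, q5}
read 1: {q1, q3, q4, q5}
read 0: {q0, q2, q4}
read 0: {q3, q4, q5}
Reachable ∩ accepting = {q5} — nonempty.

accepted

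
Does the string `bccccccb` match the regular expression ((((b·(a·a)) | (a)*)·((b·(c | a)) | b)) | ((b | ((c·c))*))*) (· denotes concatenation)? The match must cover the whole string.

yes

The right alternative ((b|((c·c))*))* matches bccccccb.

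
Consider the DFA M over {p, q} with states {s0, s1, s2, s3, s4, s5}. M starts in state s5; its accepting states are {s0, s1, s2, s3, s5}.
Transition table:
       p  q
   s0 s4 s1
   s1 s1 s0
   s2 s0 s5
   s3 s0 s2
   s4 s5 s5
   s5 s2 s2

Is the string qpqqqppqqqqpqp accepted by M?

s5 --q--> s2
s2 --p--> s0
s0 --q--> s1
s1 --q--> s0
s0 --q--> s1
s1 --p--> s1
s1 --p--> s1
s1 --q--> s0
s0 --q--> s1
s1 --q--> s0
s0 --q--> s1
s1 --p--> s1
s1 --q--> s0
s0 --p--> s4
End in state s4, which is not an accepting state.

rejected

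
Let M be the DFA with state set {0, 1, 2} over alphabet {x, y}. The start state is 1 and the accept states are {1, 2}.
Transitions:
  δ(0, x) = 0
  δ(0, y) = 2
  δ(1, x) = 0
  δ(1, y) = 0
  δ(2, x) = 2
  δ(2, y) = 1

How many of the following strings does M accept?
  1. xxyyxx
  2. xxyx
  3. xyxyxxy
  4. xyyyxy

3

xxyyxx: rejected
xxyx: accepted
xyxyxxy: accepted
xyyyxy: accepted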